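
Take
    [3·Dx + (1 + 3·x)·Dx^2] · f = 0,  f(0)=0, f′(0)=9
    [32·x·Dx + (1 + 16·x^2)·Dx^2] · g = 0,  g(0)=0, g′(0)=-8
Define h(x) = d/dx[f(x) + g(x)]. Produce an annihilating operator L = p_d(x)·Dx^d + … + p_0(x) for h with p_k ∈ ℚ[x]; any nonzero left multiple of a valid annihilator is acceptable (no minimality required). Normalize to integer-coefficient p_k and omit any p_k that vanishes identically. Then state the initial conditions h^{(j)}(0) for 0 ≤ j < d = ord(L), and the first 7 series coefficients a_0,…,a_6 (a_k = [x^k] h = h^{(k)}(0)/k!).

f: a_k = 0, 9, -27/2, 27, -243/4, 729/5, -729/2, …
g: a_k = 0, -8, 0, 128/3, 0, -2048/5, 0, …
h₀=f+g: left-lcm gives L₀, ord ≤ 4.
h=h₀': d/dx-closure on L₀ ⇒ L.
L = (-96 - 864·x + 4608·x^2 + 4608·x^3) + (-50 - 192·x + 672·x^2 + 9216·x^3 + 9216·x^4)·Dx + (-3 + 23·x + 96·x^2 + 512·x^3 + 2304·x^4 + 2304·x^5)·Dx^2  (order 2).
h: a_k = 1, -27, 209, -243, -1319, -2187, 39329, …
ICs: h(0) = 1, h′(0) = -27.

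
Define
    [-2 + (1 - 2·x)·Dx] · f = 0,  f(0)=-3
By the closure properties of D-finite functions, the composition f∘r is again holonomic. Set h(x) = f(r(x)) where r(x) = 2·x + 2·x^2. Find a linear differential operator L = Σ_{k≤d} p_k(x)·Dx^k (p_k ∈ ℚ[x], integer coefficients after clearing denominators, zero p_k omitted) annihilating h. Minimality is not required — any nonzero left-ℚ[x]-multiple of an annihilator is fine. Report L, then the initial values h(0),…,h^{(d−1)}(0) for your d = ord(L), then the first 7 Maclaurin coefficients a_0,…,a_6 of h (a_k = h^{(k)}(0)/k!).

f: a_k = -3, -6, -12, -24, -48, -96, -192, …
Substitute x→r, Dx→(1/r')Dx; clear ⇒ L₀.
L = (4 + 8·x) + (-1 + 4·x + 4·x^2)·Dx  (order 1).
h: a_k = -3, -12, -60, -288, -1392, -6720, -32448, …
ICs: h(0) = -3.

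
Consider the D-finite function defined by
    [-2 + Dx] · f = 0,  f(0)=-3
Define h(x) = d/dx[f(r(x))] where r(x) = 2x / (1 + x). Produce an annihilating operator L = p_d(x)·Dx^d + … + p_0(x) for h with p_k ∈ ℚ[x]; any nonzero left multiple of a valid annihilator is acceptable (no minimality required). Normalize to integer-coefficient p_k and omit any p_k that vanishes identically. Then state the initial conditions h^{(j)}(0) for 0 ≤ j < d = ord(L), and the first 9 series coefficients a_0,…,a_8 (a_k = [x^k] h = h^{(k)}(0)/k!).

L = (2 - 2·x) + (-1 - 2·x - x^2)·Dx  (order 1).
h: a_k = -12, -24, 12, 16, -28, 88/5, 68/15, -2528/105, 3316/105, …
ICs: h(0) = -12.

f: a_k = -3, -6, -6, -4, -2, -4/5, -4/15, -8/105, -2/105, …
L₀ from L_f via x↦r, Dx↦r'^{-1}Dx.
Differentiate: ansatz ord ≤ ord L₀ ⇒ L.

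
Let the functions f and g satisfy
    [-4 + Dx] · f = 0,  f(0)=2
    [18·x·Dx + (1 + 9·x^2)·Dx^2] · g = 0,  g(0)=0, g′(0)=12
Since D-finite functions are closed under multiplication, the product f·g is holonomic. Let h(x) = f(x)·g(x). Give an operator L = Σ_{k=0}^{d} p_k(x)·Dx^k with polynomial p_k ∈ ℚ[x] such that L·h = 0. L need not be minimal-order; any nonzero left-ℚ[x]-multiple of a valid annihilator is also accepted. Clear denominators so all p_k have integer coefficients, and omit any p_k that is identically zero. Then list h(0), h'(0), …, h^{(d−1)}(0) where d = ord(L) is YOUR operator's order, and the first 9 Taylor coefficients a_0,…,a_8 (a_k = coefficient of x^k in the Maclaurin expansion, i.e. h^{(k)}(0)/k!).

f: a_k = 2, 8, 16, 64/3, 64/3, 256/15, 512/45, 2048/315, 1024/315, …
g: a_k = 0, 12, 0, -36, 0, 972/5, 0, -8748/7, 0, …
f·g: L₀ = L_f ⊗_s L_g, ord ≤ 1·2.
L = (16 - 72·x + 144·x^2) + (-8 + 18·x - 72·x^2)·Dx + (1 + 9·x^2)·Dx^2  (order 2).
h: a_k = 0, 24, 96, 120, -32, 344/5, 992, -2152/105, -670624/105, …
ICs: h(0) = 0, h′(0) = 24.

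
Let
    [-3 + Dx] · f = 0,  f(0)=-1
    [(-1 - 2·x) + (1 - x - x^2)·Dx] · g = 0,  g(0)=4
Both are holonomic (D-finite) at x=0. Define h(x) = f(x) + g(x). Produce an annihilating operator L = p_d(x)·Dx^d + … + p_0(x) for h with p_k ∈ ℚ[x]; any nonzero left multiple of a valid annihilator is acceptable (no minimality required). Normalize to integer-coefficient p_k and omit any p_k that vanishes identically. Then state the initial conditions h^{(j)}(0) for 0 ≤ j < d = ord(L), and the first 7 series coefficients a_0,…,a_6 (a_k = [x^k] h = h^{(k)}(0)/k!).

f: a_k = -1, -3, -9/2, -9/2, -27/8, -81/40, -81/80, …
g: a_k = 4, 4, 8, 12, 20, 32, 52, …
h₀=f+g: left-lcm gives L₀, ord ≤ 2.
L = (3 + 9·x + 45·x^2 + 18·x^3) + (5 - 24·x - 15·x^2 + 18·x^3 + 9·x^4)·Dx + (-2 + 7·x - 8·x^3 - 3·x^4)·Dx^2  (order 2).
h: a_k = 3, 1, 7/2, 15/2, 133/8, 1199/40, 4079/80, …
ICs: h(0) = 3, h′(0) = 1.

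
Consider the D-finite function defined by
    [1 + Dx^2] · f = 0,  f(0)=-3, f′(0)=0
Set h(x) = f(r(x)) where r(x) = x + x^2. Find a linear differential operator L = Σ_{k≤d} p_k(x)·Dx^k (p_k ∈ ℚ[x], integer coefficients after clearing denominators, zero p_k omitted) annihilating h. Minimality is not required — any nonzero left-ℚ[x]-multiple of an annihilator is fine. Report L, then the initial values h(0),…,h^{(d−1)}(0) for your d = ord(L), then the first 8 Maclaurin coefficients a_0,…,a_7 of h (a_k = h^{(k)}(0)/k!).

L = (1 + 6·x + 12·x^2 + 8·x^3) - 2·Dx + (1 + 2·x)·Dx^2  (order 2).
h: a_k = -3, 0, 3/2, 3, 11/8, -1/2, -179/240, -19/40, …
ICs: h(0) = -3, h′(0) = 0.

f: a_k = -3, 0, 3/2, 0, -1/8, 0, 1/240, 0, …
L₀ from L_f via x↦r, Dx↦r'^{-1}Dx.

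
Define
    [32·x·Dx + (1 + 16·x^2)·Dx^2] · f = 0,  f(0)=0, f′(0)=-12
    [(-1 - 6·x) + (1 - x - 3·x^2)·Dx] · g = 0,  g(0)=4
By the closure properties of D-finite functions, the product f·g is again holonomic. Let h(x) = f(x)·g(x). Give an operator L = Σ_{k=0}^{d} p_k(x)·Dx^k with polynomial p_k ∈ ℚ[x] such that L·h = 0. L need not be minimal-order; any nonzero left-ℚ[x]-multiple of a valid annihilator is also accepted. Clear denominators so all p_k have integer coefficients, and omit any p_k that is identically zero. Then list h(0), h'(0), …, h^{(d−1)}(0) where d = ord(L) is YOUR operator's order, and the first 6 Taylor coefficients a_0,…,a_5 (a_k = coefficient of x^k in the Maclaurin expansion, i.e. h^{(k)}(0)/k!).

L = (6 + 32·x + 288·x^2) + (2 - 20·x + 64·x^2 + 288·x^3)·Dx + (-1 + x - 13·x^2 + 16·x^3 + 48·x^4)·Dx^2  (order 2).
h: a_k = 0, -48, -48, 64, -80, -11728/5, …
ICs: h(0) = 0, h′(0) = -48.

f: a_k = 0, -12, 0, 64, 0, -3072/5, …
g: a_k = 4, 4, 16, 28, 76, 160, …
Product ⇒ symmetric product L₀, ord ≤ 2.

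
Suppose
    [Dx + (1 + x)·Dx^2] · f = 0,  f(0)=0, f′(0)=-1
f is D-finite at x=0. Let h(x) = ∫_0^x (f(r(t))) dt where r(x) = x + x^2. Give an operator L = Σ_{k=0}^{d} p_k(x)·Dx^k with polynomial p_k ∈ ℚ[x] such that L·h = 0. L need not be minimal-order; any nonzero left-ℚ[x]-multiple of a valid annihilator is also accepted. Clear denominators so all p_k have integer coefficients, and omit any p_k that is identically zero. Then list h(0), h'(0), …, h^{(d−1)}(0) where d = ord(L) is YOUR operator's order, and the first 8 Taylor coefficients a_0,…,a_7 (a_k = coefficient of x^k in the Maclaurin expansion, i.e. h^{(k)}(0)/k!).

f: a_k = 0, -1, 1/2, -1/3, 1/4, -1/5, 1/6, -1/7, …
Substitute x→r, Dx→(1/r')Dx; clear ⇒ L₀.
Integrate: L := L₀·Dx.
L = (-1 + 2·x + 2·x^2)·Dx^2 + (1 + 3·x + 3·x^2 + 2·x^3)·Dx^3  (order 3).
h: a_k = 0, 0, -1/2, -1/6, 1/6, -1/20, -1/30, 1/21, …
ICs: h(0) = 0, h′(0) = 0, h′′(0) = -1.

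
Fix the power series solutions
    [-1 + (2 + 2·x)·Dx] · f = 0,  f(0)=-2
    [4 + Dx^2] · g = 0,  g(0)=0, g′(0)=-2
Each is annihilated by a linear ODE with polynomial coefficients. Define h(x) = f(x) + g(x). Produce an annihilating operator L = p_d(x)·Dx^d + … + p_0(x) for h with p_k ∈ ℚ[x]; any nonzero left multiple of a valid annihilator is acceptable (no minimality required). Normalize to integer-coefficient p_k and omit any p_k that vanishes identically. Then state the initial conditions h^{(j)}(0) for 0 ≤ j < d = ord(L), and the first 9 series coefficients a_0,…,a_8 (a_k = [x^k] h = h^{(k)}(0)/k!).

L = (-76 - 128·x - 64·x^2) + (120 + 376·x + 384·x^2 + 128·x^3)·Dx + (-19 - 32·x - 16·x^2)·Dx^2 + (30 + 94·x + 96·x^2 + 32·x^3)·Dx^3  (order 3).
h: a_k = -2, -3, 1/4, 29/24, 5/64, -617/1920, 21/512, -2203/322560, 429/16384, …
ICs: h(0) = -2, h′(0) = -3, h′′(0) = 1/2.

f: a_k = -2, -1, 1/4, -1/8, 5/64, -7/128, 21/512, -33/1024, 429/16384, …
g: a_k = 0, -2, 0, 4/3, 0, -4/15, 0, 8/315, 0, …
L₀ := lclm(L_f,L_g); ord L₀ ≤ 1+2.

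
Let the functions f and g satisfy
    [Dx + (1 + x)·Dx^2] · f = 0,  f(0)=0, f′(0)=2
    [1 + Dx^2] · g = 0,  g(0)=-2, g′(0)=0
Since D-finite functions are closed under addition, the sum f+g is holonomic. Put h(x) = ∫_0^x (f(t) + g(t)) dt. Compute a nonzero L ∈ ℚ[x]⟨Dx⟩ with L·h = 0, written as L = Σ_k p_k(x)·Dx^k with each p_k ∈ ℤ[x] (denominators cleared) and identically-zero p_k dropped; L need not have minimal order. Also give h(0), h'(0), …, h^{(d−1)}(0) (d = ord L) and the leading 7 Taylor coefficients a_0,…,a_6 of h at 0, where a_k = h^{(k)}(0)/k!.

L = (7 + 2·x + x^2)·Dx^2 + (3 + 5·x + 3·x^2 + x^3)·Dx^3 + (7 + 2·x + x^2)·Dx^4 + (3 + 5·x + 3·x^2 + x^3)·Dx^5  (order 5).
h: a_k = 0, -2, 1, 0, 1/6, -7/60, 1/15, …
ICs: h(0) = 0, h′(0) = -2, h′′(0) = 2, h′′′(0) = 0, h′′′′(0) = 4.

f: a_k = 0, 2, -1, 2/3, -1/2, 2/5, -1/3, …
g: a_k = -2, 0, 1, 0, -1/12, 0, 1/360, …
Weyl lclm of L_f,L_g ⇒ L₀ (ord ≤ 4).
Integrate: L := L₀·Dx.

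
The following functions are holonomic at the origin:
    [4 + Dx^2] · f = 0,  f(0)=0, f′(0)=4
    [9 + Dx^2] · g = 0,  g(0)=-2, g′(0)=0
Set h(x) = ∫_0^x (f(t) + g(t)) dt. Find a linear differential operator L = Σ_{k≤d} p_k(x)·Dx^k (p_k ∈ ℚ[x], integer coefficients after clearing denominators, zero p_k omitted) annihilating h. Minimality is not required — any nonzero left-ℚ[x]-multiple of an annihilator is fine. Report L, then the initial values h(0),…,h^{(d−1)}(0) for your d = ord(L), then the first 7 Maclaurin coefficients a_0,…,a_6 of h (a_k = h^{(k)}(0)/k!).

L = 36·Dx + 13·Dx^3 + Dx^5  (order 5).
h: a_k = 0, -2, 2, 3, -2/3, -27/20, 4/45, …
ICs: h(0) = 0, h′(0) = -2, h′′(0) = 4, h′′′(0) = 18, h′′′′(0) = -16.

f: a_k = 0, 4, 0, -8/3, 0, 8/15, 0, …
g: a_k = -2, 0, 9, 0, -27/4, 0, 81/40, …
h₀=f+g: left-lcm gives L₀, ord ≤ 4.
h=∫₀ˣh₀: take L = L₀·Dx.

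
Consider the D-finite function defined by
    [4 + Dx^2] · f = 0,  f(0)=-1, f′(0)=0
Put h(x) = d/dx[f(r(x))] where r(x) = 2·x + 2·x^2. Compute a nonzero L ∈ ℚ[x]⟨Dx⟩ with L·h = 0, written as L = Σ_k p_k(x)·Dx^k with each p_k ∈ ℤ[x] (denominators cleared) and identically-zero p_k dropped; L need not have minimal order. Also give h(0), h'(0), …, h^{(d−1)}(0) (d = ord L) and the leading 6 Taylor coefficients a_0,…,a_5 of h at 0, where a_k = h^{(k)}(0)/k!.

f: a_k = -1, 0, 2, 0, -2/3, 0, …
L₀ from L_f via x↦r, Dx↦r'^{-1}Dx.
Differentiate: ansatz ord ≤ ord L₀ ⇒ L.
L = (28 + 128·x + 384·x^2 + 512·x^3 + 256·x^4) + (-6 - 12·x)·Dx + (1 + 4·x + 4·x^2)·Dx^2  (order 2).
h: a_k = 0, 16, 48, -32/3, -640/3, -5248/15, …
ICs: h(0) = 0, h′(0) = 16.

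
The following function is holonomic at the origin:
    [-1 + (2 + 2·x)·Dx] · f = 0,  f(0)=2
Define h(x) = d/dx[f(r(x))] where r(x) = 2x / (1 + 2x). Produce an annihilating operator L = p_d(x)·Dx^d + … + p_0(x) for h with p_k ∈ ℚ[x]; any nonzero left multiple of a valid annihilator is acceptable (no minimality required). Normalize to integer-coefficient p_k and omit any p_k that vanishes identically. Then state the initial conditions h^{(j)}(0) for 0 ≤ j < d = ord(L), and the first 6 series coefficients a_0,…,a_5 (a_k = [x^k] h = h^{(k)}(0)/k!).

L = (-5 - 16·x) + (-1 - 6·x - 8·x^2)·Dx  (order 1).
h: a_k = 2, -10, 39, -141, 1995/4, -7059/4, …
ICs: h(0) = 2.

f: a_k = 2, 1, -1/4, 1/8, -5/64, 7/128, …
f∘r: x↦r, Dx↦Dx/r' in L_f ⇒ L₀.
Differentiate: ansatz ord ≤ ord L₀ ⇒ L.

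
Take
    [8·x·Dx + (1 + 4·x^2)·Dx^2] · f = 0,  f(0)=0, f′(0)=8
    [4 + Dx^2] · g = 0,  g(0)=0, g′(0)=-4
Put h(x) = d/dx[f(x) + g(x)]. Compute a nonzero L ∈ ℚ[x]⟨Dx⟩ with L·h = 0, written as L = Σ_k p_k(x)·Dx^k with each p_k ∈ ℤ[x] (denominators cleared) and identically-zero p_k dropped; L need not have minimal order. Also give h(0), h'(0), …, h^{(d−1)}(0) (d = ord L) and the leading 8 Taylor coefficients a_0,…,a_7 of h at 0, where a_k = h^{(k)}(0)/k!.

L = (-352·x + 1792·x^3 + 512·x^5) + (-4 + 112·x^2 + 576·x^4 + 256·x^6)·Dx + (-88·x + 448·x^3 + 128·x^5)·Dx^2 + (-1 + 28·x^2 + 144·x^4 + 64·x^6)·Dx^3  (order 3).
h: a_k = 4, 0, -24, 0, 376/3, 0, -23024/45, 0, …
ICs: h(0) = 4, h′(0) = 0, h′′(0) = -48.

f: a_k = 0, 8, 0, -32/3, 0, 128/5, 0, -512/7, …
g: a_k = 0, -4, 0, 8/3, 0, -8/15, 0, 16/315, …
Weyl lclm of L_f,L_g ⇒ L₀ (ord ≤ 4).
Differentiate: ansatz ord ≤ ord L₀ ⇒ L.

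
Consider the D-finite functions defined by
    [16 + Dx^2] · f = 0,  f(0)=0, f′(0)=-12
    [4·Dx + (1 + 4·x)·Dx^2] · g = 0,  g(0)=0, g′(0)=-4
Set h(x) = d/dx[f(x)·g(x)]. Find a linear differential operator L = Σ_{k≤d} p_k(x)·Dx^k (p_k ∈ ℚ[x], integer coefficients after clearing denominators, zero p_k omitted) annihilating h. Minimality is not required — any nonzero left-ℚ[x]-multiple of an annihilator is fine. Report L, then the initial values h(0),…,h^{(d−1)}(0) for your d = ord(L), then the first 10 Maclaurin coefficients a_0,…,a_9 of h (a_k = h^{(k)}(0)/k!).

L = (-6400 - 45056·x - 172032·x^2 + 196608·x^3 + 2818048·x^4 + 6291456·x^5 + 4194304·x^6) + (-1536 - 8192·x + 20480·x^2 + 245760·x^3 + 655360·x^4 + 524288·x^5)·Dx + (-448 - 2816·x - 3584·x^2 + 73728·x^3 + 401408·x^4 + 786432·x^5 + 524288·x^6)·Dx^2 + (-96 - 512·x + 1280·x^2 + 15360·x^3 + 40960·x^4 + 32768·x^5)·Dx^3 + (-3 + 448·x^2 + 3840·x^3 + 14080·x^4 + 24576·x^5 + 16384·x^6)·Dx^4  (order 4).
h: a_k = 0, 96, -288, 512, -2560, 11264, -222208/5, 3702784/21, -4915200/7, 2642886656/945, …
ICs: h(0) = 0, h′(0) = 96, h′′(0) = -576, h′′′(0) = 3072.

f: a_k = 0, -12, 0, 32, 0, -128/5, 0, 1024/105, 0, -2048/945, …
g: a_k = 0, -4, 8, -64/3, 64, -1024/5, 2048/3, -16384/7, 8192, -262144/9, …
h₀=f·g: eliminate ⇒ L₀, order ≤ 2·2.
Derive L from L₀ (diff closure).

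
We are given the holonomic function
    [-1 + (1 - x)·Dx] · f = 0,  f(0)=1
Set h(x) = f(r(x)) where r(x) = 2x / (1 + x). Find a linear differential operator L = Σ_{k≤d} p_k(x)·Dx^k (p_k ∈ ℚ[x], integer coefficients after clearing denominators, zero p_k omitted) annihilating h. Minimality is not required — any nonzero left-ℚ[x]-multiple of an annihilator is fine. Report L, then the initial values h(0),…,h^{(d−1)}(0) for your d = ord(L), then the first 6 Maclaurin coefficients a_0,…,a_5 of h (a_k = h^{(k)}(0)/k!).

f: a_k = 1, 1, 1, 1, 1, 1, …
L₀ from L_f via x↦r, Dx↦r'^{-1}Dx.
L = 2 + (-1 + x^2)·Dx  (order 1).
h: a_k = 1, 2, 2, 2, 2, 2, …
ICs: h(0) = 1.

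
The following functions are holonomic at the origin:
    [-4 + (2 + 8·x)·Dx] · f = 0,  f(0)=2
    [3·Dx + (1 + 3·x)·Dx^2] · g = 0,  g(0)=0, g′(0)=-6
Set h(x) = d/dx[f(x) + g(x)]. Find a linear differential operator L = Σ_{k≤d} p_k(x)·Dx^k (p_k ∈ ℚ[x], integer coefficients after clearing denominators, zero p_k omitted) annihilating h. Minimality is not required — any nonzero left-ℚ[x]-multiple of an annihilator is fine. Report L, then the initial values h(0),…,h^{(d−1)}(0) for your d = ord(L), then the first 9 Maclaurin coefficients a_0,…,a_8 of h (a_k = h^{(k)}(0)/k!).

f: a_k = 2, 4, -4, 8, -20, 56, -168, 528, -1716, …
g: a_k = 0, -6, 9, -18, 81/2, -486/5, 243, -4374/7, 6561/4, …
Weyl lclm of L_f,L_g ⇒ L₀ (ord ≤ 3).
h=h₀': d/dx-closure on L₀ ⇒ L.
L = 36·x + (6 + 72·x + 180·x^2)·Dx + (1 + 13·x + 54·x^2 + 72·x^3)·Dx^2  (order 2).
h: a_k = -2, 10, -30, 82, -206, 450, -678, -606, 12114, …
ICs: h(0) = -2, h′(0) = 10.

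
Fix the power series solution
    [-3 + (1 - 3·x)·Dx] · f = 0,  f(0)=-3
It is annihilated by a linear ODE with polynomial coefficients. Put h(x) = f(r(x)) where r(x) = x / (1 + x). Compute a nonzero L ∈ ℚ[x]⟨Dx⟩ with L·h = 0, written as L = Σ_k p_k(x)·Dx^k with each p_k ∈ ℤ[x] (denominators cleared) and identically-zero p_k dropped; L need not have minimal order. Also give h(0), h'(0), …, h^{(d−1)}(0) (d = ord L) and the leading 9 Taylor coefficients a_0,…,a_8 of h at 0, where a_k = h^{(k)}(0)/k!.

L = 3 + (-1 + x + 2·x^2)·Dx  (order 1).
h: a_k = -3, -9, -18, -36, -72, -144, -288, -576, -1152, …
ICs: h(0) = -3.

f: a_k = -3, -9, -27, -81, -243, -729, -2187, -6561, -19683, …
Change of var in L_f (x↦r) gives L₀.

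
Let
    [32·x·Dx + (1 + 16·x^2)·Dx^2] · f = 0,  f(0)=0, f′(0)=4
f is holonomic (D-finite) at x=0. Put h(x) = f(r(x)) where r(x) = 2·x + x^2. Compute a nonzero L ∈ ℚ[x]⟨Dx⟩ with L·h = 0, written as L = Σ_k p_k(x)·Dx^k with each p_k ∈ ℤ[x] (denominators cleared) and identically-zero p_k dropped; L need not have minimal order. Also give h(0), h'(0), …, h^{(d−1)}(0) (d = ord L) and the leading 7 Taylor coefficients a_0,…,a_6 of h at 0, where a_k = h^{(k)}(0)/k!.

L = (-1 + 128·x + 256·x^2 + 192·x^3 + 48·x^4)·Dx + (1 + x + 64·x^2 + 128·x^3 + 80·x^4 + 16·x^5)·Dx^2  (order 2).
h: a_k = 0, 8, 4, -512/3, -256, 32128/5, 49088/3, …
ICs: h(0) = 0, h′(0) = 8.

f: a_k = 0, 4, 0, -64/3, 0, 1024/5, 0, …
L₀ from L_f via x↦r, Dx↦r'^{-1}Dx.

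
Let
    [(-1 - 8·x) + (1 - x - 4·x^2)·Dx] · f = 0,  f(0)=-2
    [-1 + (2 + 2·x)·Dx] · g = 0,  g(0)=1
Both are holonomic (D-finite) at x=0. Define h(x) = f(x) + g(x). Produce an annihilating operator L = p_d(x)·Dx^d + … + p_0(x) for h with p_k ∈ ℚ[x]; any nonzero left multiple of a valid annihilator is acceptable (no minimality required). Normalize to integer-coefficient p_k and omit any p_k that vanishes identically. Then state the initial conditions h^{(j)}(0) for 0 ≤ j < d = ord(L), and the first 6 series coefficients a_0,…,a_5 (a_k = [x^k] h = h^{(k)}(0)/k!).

f: a_k = -2, -2, -10, -18, -58, -130, …
g: a_k = 1, 1/2, -1/8, 1/16, -5/128, 7/256, …
h₀=f+g: left-lcm gives L₀, ord ≤ 2.
L = (-21 - 75·x - 228·x^2 - 160·x^3) + (41 + 174·x + 609·x^2 + 872·x^3 + 400·x^4)·Dx + (-2 - 38·x - 30·x^2 + 198·x^3 + 352·x^4 + 160·x^5)·Dx^2  (order 2).
h: a_k = -1, -3/2, -81/8, -287/16, -7429/128, -33273/256, …
ICs: h(0) = -1, h′(0) = -3/2.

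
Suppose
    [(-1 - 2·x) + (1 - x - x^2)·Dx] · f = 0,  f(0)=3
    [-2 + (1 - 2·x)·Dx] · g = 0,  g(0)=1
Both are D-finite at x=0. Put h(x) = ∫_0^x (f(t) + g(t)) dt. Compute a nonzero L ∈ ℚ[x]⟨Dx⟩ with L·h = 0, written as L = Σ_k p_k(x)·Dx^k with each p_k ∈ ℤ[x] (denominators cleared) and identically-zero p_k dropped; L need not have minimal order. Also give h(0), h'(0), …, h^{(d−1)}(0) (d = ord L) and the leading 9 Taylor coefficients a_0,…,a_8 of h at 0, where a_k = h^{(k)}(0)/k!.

f: a_k = 3, 3, 6, 9, 15, 24, 39, 63, 102, …
g: a_k = 1, 2, 4, 8, 16, 32, 64, 128, 256, …
Sum ⇒ L₀ = lclm(L_f,L_g) in ℚ(x)⟨Dx⟩.
∫: right-multiply L₀ by Dx.
L = (-12·x + 12·x^2 - 8·x^3)·Dx + (4 - 6·x - 6·x^2 + 16·x^3 - 16·x^4)·Dx^2 + (-1 + 5·x - 9·x^2 + 6·x^3 + 2·x^4 - 4·x^5)·Dx^3  (order 3).
h: a_k = 0, 4, 5/2, 10/3, 17/4, 31/5, 28/3, 103/7, 191/8, …
ICs: h(0) = 0, h′(0) = 4, h′′(0) = 5.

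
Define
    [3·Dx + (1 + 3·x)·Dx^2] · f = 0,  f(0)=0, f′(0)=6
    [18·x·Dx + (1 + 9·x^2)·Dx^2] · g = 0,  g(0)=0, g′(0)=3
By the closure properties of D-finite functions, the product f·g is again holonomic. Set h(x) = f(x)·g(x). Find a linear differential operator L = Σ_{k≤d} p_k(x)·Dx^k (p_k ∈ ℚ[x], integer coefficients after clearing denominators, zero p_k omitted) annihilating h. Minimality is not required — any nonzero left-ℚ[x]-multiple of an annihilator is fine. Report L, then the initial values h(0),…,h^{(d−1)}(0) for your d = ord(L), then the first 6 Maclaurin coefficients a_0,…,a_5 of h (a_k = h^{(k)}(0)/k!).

L = (648 + 3564·x + 19440·x^2 + 113724·x^3 + 262440·x^4 + 341172·x^5 + 236196·x^7)·Dx + (162 + 3348·x + 24948·x^2 + 117612·x^3 + 396576·x^4 + 813564·x^5 + 918540·x^6 + 236196·x^7 + 826686·x^8)·Dx^2 + (36 + 576·x + 5184·x^2 + 25272·x^3 + 87480·x^4 + 227448·x^5 + 419904·x^6 + 472392·x^7 + 236196·x^8 + 472392·x^9)·Dx^3 + (5 + 54·x + 333·x^2 + 1512·x^3 + 5346·x^4 + 14580·x^5 + 30618·x^6 + 52488·x^7 + 59049·x^8 + 39366·x^9 + 59049·x^10)·Dx^4  (order 4).
h: a_k = 0, 0, 18, -27, 0, -81/2, …
ICs: h(0) = 0, h′(0) = 0, h′′(0) = 36, h′′′(0) = -162.

f: a_k = 0, 6, -9, 18, -81/2, 486/5, …
g: a_k = 0, 3, 0, -9, 0, 243/5, …
L₀ := L_f ⊗_s L_g (sym. prod.), ord ≤ 4.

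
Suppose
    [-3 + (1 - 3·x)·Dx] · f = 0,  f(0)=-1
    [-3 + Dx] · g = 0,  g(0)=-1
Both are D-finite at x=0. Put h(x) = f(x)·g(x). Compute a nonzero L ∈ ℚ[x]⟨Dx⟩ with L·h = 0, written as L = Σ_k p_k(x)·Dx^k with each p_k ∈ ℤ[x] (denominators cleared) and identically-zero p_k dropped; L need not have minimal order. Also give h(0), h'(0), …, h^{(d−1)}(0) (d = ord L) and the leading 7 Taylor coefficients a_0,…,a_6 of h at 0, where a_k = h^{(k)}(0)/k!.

f: a_k = -1, -3, -9, -27, -81, -243, -729, …
g: a_k = -1, -3, -9/2, -9/2, -27/8, -81/40, -81/80, …
f·g: L₀ = L_f ⊗_s L_g, ord ≤ 1·1.
L = (6 - 9·x) + (-1 + 3·x)·Dx  (order 1).
h: a_k = 1, 6, 45/2, 72, 1755/8, 13203/20, 158517/80, …
ICs: h(0) = 1.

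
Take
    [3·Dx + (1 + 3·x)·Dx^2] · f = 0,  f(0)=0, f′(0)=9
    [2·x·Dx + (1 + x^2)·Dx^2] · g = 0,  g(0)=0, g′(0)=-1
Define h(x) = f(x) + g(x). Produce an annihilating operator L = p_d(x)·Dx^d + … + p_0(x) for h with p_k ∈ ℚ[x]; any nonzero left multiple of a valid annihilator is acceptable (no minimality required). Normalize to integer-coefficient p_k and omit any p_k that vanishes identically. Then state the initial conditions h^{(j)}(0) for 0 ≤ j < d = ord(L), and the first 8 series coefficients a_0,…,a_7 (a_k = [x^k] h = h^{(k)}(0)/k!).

L = (-6 - 54·x + 18·x^2 + 18·x^3)·Dx + (-20 - 12·x - 48·x^2 + 36·x^3 + 36·x^4)·Dx^2 + (-3 - 7·x + 6·x^2 + 2·x^3 + 9·x^4 + 9·x^5)·Dx^3  (order 3).
h: a_k = 0, 8, -27/2, 82/3, -243/4, 728/5, -729/2, 6562/7, …
ICs: h(0) = 0, h′(0) = 8, h′′(0) = -27.

f: a_k = 0, 9, -27/2, 27, -243/4, 729/5, -729/2, 6561/7, …
g: a_k = 0, -1, 0, 1/3, 0, -1/5, 0, 1/7, …
Sum ⇒ L₀ = lclm(L_f,L_g) in ℚ(x)⟨Dx⟩.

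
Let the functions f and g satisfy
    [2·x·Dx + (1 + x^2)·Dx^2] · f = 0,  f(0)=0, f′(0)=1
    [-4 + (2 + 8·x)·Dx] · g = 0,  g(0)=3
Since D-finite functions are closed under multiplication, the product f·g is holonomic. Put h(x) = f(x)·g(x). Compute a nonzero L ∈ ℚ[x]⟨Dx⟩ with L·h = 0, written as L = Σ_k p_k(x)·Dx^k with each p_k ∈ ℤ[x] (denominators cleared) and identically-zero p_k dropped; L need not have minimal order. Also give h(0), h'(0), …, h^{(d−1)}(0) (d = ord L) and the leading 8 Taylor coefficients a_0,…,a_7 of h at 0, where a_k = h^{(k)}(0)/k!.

L = (12 - 4·x - 4·x^2) + (-4 - 14·x + 12·x^2 + 16·x^3)·Dx + (1 + 8·x + 17·x^2 + 8·x^3 + 16·x^4)·Dx^2  (order 2).
h: a_k = 0, 3, 6, -7, 10, -137/5, 406/5, -8527/35, …
ICs: h(0) = 0, h′(0) = 3.

f: a_k = 0, 1, 0, -1/3, 0, 1/5, 0, -1/7, …
g: a_k = 3, 6, -6, 12, -30, 84, -252, 792, …
h₀=f·g: eliminate ⇒ L₀, order ≤ 2·1.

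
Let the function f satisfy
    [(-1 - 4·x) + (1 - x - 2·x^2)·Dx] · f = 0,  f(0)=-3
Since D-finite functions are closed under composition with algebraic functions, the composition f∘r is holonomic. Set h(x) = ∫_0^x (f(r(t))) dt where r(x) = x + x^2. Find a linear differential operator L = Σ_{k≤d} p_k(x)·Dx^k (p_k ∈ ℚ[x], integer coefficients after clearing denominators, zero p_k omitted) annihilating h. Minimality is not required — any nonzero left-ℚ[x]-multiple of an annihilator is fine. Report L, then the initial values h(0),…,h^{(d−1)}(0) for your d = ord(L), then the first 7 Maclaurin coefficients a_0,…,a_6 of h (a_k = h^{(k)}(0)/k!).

f: a_k = -3, -3, -9, -15, -33, -63, -129, …
Change of var in L_f (x↦r) gives L₀.
h=∫h₀ ⇒ L = L₀·Dx.
L = (1 + 6·x + 12·x^2 + 8·x^3)·Dx + (-1 + x + 3·x^2 + 4·x^3 + 2·x^4)·Dx^2  (order 2).
h: a_k = 0, -3, -3/2, -4, -33/4, -87/5, -40, …
ICs: h(0) = 0, h′(0) = -3.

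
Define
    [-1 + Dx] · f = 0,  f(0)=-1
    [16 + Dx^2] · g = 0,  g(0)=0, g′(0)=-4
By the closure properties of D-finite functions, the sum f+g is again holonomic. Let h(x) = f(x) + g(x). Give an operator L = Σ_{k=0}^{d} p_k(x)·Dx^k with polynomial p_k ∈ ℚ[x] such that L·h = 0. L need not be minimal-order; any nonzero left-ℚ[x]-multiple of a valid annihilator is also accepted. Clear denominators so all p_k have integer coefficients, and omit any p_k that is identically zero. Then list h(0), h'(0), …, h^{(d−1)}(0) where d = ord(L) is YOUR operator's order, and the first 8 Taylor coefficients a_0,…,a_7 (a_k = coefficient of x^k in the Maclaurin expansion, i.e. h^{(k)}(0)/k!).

L = -16 + 16·Dx - Dx^2 + Dx^3  (order 3).
h: a_k = -1, -5, -1/2, 21/2, -1/24, -205/24, -1/720, 5461/1680, …
ICs: h(0) = -1, h′(0) = -5, h′′(0) = -1.

f: a_k = -1, -1, -1/2, -1/6, -1/24, -1/120, -1/720, -1/5040, …
g: a_k = 0, -4, 0, 32/3, 0, -128/15, 0, 1024/315, …
Weyl lclm of L_f,L_g ⇒ L₀ (ord ≤ 3).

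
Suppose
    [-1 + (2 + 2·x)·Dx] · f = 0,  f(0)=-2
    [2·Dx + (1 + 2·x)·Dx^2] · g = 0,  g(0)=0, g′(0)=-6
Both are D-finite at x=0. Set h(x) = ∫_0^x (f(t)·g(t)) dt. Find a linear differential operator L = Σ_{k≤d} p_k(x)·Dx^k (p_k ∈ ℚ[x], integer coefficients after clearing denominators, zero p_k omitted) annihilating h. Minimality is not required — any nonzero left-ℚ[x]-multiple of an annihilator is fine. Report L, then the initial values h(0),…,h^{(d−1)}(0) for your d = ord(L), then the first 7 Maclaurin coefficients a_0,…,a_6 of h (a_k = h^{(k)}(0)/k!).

L = (-1 + 2·x)·Dx + (4 + 4·x)·Dx^2 + (4 + 16·x + 20·x^2 + 8·x^3)·Dx^3  (order 3).
h: a_k = 0, 0, 6, -2, 17/8, -11/4, 3709/960, …
ICs: h(0) = 0, h′(0) = 0, h′′(0) = 12.

f: a_k = -2, -1, 1/4, -1/8, 5/64, -7/128, 21/512, …
g: a_k = 0, -6, 6, -8, 12, -96/5, 32, …
Sym-product of L_f,L_g gives L₀ (≤ ord 2).
h=∫h₀ ⇒ L = L₀·Dx.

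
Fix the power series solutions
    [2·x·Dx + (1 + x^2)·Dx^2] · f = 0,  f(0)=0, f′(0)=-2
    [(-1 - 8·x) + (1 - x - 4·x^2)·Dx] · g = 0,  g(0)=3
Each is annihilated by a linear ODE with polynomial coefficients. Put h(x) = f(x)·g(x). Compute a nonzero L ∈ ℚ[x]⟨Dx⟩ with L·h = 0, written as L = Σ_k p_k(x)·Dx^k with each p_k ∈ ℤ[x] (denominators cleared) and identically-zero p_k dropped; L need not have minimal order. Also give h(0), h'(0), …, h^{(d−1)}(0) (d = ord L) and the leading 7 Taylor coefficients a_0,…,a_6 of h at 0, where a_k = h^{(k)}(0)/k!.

f: a_k = 0, -2, 0, 2/3, 0, -2/5, 0, …
g: a_k = 3, 3, 15, 27, 87, 195, 543, …
f·g: L₀ = L_f ⊗_s L_g, ord ≤ 2·1.
L = (8 + 2·x + 24·x^2) + (2 + 14·x + 4·x^2 + 24·x^3)·Dx + (-1 + x + 3·x^2 + x^3 + 4·x^4)·Dx^2  (order 2).
h: a_k = 0, -6, -6, -28, -52, -826/5, -1866/5, …
ICs: h(0) = 0, h′(0) = -6.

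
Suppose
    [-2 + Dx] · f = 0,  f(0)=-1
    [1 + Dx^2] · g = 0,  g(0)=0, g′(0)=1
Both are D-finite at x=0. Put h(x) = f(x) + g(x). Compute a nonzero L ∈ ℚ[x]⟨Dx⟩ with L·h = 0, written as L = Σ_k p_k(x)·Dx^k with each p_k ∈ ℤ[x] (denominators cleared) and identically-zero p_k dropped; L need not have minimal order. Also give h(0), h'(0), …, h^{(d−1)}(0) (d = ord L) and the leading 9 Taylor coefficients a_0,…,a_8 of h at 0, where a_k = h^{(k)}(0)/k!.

f: a_k = -1, -2, -2, -4/3, -2/3, -4/15, -4/45, -8/315, -2/315, …
g: a_k = 0, 1, 0, -1/6, 0, 1/120, 0, -1/5040, 0, …
L₀ := lclm(L_f,L_g); ord L₀ ≤ 1+2.
L = -2 + Dx - 2·Dx^2 + Dx^3  (order 3).
h: a_k = -1, -1, -2, -3/2, -2/3, -31/120, -4/45, -43/1680, -2/315, …
ICs: h(0) = -1, h′(0) = -1, h′′(0) = -4.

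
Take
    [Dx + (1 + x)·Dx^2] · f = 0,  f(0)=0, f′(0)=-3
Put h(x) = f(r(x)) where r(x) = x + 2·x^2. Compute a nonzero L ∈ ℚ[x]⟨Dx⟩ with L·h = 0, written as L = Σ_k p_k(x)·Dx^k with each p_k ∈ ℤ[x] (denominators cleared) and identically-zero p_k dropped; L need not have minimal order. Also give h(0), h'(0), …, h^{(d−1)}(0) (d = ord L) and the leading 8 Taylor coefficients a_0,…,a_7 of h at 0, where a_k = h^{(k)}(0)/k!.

L = (-3 + 4·x + 8·x^2)·Dx + (1 + 5·x + 6·x^2 + 8·x^3)·Dx^2  (order 2).
h: a_k = 0, -3, -9/2, 5, 3/4, -33/5, 9/2, 39/7, …
ICs: h(0) = 0, h′(0) = -3.

f: a_k = 0, -3, 3/2, -1, 3/4, -3/5, 1/2, -3/7, …
Substitute x→r, Dx→(1/r')Dx; clear ⇒ L₀.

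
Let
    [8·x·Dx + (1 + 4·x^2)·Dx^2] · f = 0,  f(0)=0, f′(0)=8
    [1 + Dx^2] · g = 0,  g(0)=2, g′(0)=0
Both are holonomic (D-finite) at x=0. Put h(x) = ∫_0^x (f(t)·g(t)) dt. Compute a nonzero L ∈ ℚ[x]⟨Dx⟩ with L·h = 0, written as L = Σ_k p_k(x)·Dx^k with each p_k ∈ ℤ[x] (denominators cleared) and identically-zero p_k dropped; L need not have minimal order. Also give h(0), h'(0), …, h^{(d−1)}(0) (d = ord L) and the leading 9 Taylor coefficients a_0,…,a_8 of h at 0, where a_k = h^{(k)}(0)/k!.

f: a_k = 0, 8, 0, -32/3, 0, 128/5, 0, -512/7, 0, …
g: a_k = 2, 0, -1, 0, 1/12, 0, -1/360, 0, 1/20160, …
Sym-product of L_f,L_g gives L₀ (≤ ord 4).
h=∫h₀ ⇒ L = L₀·Dx.
L = (85 + 944·x^2 + 416·x^4 + 256·x^6 + 256·x^8)·Dx + (144·x + 704·x^3 + 768·x^5 + 1024·x^7)·Dx^2 + (90 + 992·x^2 + 576·x^4 + 512·x^6 + 512·x^8)·Dx^3 + (144·x + 704·x^3 + 768·x^5 + 1024·x^7)·Dx^4 + (5 + 48·x^2 + 160·x^4 + 256·x^6 + 256·x^8)·Dx^5  (order 5).
h: a_k = 0, 0, 8, 0, -22/3, 0, 469/45, 0, -54431/2520, …
ICs: h(0) = 0, h′(0) = 0, h′′(0) = 16, h′′′(0) = 0, h′′′′(0) = -176.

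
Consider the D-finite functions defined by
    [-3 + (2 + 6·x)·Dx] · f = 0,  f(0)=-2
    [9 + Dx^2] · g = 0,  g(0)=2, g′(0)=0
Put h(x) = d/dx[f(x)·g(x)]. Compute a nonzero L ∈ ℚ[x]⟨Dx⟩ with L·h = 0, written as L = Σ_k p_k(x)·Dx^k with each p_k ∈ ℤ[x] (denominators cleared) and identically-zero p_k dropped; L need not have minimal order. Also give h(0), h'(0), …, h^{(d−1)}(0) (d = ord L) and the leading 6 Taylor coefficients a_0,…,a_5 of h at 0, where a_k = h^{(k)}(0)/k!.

L = (477 + 3888·x + 11016·x^2 + 15552·x^3 + 11664·x^4) + (-12 - 324·x - 1296·x^2 - 1296·x^3)·Dx + (28 + 264·x + 972·x^2 + 1728·x^3 + 1296·x^4)·Dx^2  (order 2).
h: a_k = -6, 45, 243/4, -675/8, -5265/64, 84807/640, …
ICs: h(0) = -6, h′(0) = 45.

f: a_k = -2, -3, 9/4, -27/8, 405/64, -1701/128, …
g: a_k = 2, 0, -9, 0, 27/4, 0, …
Sym-product of L_f,L_g gives L₀ (≤ ord 2).
h=h₀': d/dx-closure on L₀ ⇒ L.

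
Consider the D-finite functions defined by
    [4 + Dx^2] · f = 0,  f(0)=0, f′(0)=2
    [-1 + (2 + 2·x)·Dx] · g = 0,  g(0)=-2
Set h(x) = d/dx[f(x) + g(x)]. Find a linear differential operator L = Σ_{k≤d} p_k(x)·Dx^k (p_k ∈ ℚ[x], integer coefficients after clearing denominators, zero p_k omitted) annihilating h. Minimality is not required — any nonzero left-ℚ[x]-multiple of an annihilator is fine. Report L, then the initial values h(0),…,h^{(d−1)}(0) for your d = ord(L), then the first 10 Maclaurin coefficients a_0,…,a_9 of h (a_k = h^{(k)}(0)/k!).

L = (-124 - 128·x - 64·x^2) + (-152 - 408·x - 384·x^2 - 128·x^3)·Dx + (-31 - 32·x - 16·x^2)·Dx^2 + (-38 - 102·x - 96·x^2 - 32·x^3)·Dx^3  (order 3).
h: a_k = 1, 1/2, -35/8, 5/16, 407/384, 63/256, -18587/46080, 429/2048, -1895953/10321920, 12155/65536, …
ICs: h(0) = 1, h′(0) = 1/2, h′′(0) = -35/4.

f: a_k = 0, 2, 0, -4/3, 0, 4/15, 0, -8/315, 0, 4/2835, …
g: a_k = -2, -1, 1/4, -1/8, 5/64, -7/128, 21/512, -33/1024, 429/16384, -715/32768, …
f+g: L₀ = lclm(L_f,L_g), ord ≤ 2+1.
h₀' ⇒ L via d/dx closure of L₀.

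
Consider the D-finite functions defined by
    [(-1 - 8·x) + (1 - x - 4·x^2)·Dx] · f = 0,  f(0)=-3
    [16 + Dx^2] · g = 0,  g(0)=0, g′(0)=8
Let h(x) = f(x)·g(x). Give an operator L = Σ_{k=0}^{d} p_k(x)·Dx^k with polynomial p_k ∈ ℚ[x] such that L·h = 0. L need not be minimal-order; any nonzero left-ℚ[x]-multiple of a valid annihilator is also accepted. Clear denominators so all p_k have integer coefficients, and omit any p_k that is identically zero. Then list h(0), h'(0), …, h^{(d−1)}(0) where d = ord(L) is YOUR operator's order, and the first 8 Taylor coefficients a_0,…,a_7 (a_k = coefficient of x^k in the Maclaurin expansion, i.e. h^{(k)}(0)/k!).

f: a_k = -3, -3, -15, -27, -87, -195, -543, -1323, …
g: a_k = 0, 8, 0, -64/3, 0, 256/15, 0, -2048/315, …
Product ⇒ symmetric product L₀, ord ≤ 2.
L = (-8 + 16·x + 64·x^2) + (2 + 16·x)·Dx + (-1 + x + 4·x^2)·Dx^2  (order 2).
h: a_k = 0, -24, -24, -56, -152, -2136/5, -5176/5, -286072/105, …
ICs: h(0) = 0, h′(0) = -24.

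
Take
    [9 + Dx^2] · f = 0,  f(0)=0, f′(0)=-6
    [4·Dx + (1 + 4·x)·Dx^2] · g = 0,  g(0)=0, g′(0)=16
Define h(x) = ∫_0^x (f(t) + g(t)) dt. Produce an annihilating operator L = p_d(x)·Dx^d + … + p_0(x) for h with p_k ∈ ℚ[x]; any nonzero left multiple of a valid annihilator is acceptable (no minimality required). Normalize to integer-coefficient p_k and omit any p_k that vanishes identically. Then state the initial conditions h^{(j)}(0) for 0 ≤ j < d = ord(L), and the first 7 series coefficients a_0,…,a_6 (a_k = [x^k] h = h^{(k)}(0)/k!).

f: a_k = 0, -6, 0, 9, 0, -81/20, 0, …
g: a_k = 0, 16, -32, 256/3, -256, 4096/5, -8192/3, …
Weyl lclm of L_f,L_g ⇒ L₀ (ord ≤ 4).
Integrate: L := L₀·Dx.
L = (3780 + 2592·x + 5184·x^2)·Dx^2 + (369 + 2124·x + 3888·x^2 + 5184·x^3)·Dx^3 + (420 + 288·x + 576·x^2)·Dx^4 + (41 + 236·x + 432·x^2 + 576·x^3)·Dx^5  (order 5).
h: a_k = 0, 0, 5, -32/3, 283/12, -256/5, 16303/120, …
ICs: h(0) = 0, h′(0) = 0, h′′(0) = 10, h′′′(0) = -64, h′′′′(0) = 566.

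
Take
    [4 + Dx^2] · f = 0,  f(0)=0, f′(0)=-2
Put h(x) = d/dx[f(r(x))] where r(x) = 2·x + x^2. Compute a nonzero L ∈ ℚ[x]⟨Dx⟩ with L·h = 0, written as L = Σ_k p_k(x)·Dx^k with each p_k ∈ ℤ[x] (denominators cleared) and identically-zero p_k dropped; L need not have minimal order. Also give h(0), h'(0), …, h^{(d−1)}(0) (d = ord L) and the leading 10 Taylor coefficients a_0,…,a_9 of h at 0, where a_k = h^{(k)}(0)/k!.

f: a_k = 0, -2, 0, 4/3, 0, -4/15, 0, 8/315, 0, -4/2835, …
h₀=f(r): pull back L_f along r ⇒ L₀.
h=h₀': d/dx-closure on L₀ ⇒ L.
L = (19 + 64·x + 96·x^2 + 64·x^3 + 16·x^4) + (-3 - 3·x)·Dx + (1 + 2·x + x^2)·Dx^2  (order 2).
h: a_k = -4, -4, 32, 64, -8/3, -120, -5696/45, 256/45, 38776/315, 2248/21, …
ICs: h(0) = -4, h′(0) = -4.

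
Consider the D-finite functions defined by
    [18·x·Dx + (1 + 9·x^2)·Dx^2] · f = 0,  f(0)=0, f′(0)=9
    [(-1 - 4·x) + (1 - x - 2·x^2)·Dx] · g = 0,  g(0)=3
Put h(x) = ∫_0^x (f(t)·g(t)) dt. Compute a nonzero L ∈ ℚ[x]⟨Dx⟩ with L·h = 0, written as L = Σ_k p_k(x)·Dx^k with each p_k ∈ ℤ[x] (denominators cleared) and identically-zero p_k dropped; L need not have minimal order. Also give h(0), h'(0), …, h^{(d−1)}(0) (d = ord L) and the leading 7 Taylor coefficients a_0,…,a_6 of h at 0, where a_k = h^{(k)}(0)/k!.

L = (4 + 18·x + 108·x^2)·Dx + (2 - 10·x + 36·x^2 + 108·x^3)·Dx^2 + (-1 + x - 7·x^2 + 9·x^3 + 18·x^4)·Dx^3  (order 3).
h: a_k = 0, 0, 27/2, 9, 0, 54/5, 819/10, …
ICs: h(0) = 0, h′(0) = 0, h′′(0) = 27.

f: a_k = 0, 9, 0, -27, 0, 729/5, 0, …
g: a_k = 3, 3, 9, 15, 33, 63, 129, …
h₀=f·g: eliminate ⇒ L₀, order ≤ 2·1.
h=∫h₀ ⇒ L = L₀·Dx.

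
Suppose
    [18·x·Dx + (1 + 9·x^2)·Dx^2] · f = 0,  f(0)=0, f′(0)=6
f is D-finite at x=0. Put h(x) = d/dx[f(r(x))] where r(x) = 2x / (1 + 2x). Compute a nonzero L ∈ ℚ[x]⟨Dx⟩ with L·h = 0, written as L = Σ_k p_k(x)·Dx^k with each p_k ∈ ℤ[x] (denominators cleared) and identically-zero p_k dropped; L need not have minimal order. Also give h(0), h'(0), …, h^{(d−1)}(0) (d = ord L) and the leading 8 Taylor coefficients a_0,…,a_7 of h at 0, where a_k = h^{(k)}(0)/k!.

L = (4 + 80·x) + (1 + 4·x + 40·x^2)·Dx  (order 1).
h: a_k = 12, -48, -288, 3072, -768, -119808, 509952, 2752512, …
ICs: h(0) = 12.

f: a_k = 0, 6, 0, -18, 0, 486/5, 0, -4374/7, …
Change of var in L_f (x↦r) gives L₀.
h=h₀': d/dx-closure on L₀ ⇒ L.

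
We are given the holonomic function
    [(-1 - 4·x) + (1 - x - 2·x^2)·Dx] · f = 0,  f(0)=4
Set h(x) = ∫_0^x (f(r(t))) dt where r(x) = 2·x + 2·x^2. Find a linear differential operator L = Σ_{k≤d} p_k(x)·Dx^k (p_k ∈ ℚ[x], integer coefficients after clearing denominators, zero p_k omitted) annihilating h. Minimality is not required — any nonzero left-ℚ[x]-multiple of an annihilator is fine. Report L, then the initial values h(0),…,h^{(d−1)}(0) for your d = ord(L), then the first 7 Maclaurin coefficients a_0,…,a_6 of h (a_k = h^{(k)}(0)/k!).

f: a_k = 4, 4, 12, 20, 44, 84, 172, …
Substitute x→r, Dx→(1/r')Dx; clear ⇒ L₀.
h=∫₀ˣh₀: take L = L₀·Dx.
L = (2 + 20·x + 48·x^2 + 32·x^3)·Dx + (-1 + 2·x + 10·x^2 + 16·x^3 + 8·x^4)·Dx^2  (order 2).
h: a_k = 0, 4, 4, 56/3, 64, 1232/5, 2992/3, …
ICs: h(0) = 0, h′(0) = 4.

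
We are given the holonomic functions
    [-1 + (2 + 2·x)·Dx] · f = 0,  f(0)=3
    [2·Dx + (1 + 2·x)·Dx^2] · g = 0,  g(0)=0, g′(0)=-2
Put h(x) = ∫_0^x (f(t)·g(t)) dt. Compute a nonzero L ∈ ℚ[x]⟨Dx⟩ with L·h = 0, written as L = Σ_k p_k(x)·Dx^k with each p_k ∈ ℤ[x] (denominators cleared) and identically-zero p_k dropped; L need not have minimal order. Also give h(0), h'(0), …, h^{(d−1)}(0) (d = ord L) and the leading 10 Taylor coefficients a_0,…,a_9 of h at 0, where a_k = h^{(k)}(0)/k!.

f: a_k = 3, 3/2, -3/8, 3/16, -15/128, 21/256, -63/1024, 99/2048, -1287/32768, 2145/65536, …
g: a_k = 0, -2, 2, -8/3, 4, -32/5, 32/3, -128/7, 32, -512/9, …
Product ⇒ symmetric product L₀, ord ≤ 2.
h=∫h₀ ⇒ L = L₀·Dx.
L = (-1 + 2·x)·Dx + (4 + 4·x)·Dx^2 + (4 + 16·x + 20·x^2 + 8·x^3)·Dx^3  (order 3).
h: a_k = 0, 0, -3, 1, -17/16, 11/8, -3709/1920, 12801/4480, -629127/143360, 746239/107520, …
ICs: h(0) = 0, h′(0) = 0, h′′(0) = -6.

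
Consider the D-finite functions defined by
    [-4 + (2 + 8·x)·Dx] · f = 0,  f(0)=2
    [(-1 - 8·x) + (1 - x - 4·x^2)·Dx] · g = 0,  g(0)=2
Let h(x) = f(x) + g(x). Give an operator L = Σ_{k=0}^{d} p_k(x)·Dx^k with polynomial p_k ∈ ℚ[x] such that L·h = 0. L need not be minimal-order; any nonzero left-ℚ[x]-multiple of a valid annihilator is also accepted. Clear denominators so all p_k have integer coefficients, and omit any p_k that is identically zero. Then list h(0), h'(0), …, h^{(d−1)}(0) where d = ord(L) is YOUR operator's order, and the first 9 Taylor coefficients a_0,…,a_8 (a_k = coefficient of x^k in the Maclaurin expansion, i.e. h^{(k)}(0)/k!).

f: a_k = 2, 4, -4, 8, -20, 56, -168, 528, -1716, …
g: a_k = 2, 2, 10, 18, 58, 130, 362, 882, 2330, …
h₀=f+g: left-lcm gives L₀, ord ≤ 2.
L = (24 + 156·x + 336·x^2 + 640·x^3) + (-14 - 96·x - 420·x^2 - 1184·x^3 - 1600·x^4)·Dx + (-1 + 11·x + 90·x^2 + 24·x^3 - 544·x^4 - 640·x^5)·Dx^2  (order 2).
h: a_k = 4, 6, 6, 26, 38, 186, 194, 1410, 614, …
ICs: h(0) = 4, h′(0) = 6.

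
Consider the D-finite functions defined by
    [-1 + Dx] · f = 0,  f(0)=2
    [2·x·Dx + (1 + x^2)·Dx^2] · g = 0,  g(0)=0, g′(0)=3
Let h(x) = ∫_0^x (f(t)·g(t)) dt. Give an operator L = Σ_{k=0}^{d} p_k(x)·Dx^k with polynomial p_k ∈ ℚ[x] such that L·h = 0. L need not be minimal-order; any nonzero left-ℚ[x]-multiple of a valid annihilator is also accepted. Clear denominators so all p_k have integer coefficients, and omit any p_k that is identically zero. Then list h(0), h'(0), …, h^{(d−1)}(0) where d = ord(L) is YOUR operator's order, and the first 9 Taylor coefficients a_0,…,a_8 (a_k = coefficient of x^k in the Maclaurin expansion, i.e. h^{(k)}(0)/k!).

L = (1 - 2·x + x^2)·Dx + (-2 + 2·x - 2·x^2)·Dx^2 + (1 + x^2)·Dx^3  (order 3).
h: a_k = 0, 0, 3, 2, 1/4, -1/5, 3/40, 11/84, -93/2240, …
ICs: h(0) = 0, h′(0) = 0, h′′(0) = 6.

f: a_k = 2, 2, 1, 1/3, 1/12, 1/60, 1/360, 1/2520, 1/20160, …
g: a_k = 0, 3, 0, -1, 0, 3/5, 0, -3/7, 0, …
h₀=f·g: eliminate ⇒ L₀, order ≤ 1·2.
h=∫h₀ ⇒ L = L₀·Dx.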